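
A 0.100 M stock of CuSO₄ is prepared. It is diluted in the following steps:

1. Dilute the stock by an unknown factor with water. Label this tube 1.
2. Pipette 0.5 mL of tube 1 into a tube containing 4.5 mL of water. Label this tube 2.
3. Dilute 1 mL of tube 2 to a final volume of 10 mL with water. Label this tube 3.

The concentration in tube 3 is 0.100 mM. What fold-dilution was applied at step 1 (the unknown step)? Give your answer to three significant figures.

Step 1: unknown factor x
Step 2: 0.5 mL + 4.5 mL = 5 mL total → factor 5/0.5 = 10
Step 3: 1 mL brought to 10 mL → factor 10/1 = 10
Product of known-step factors = 100
Overall factor = 0.100 M / (0.100 mM) = 1000
x = 1000 / 100 = 10.0

10.0-fold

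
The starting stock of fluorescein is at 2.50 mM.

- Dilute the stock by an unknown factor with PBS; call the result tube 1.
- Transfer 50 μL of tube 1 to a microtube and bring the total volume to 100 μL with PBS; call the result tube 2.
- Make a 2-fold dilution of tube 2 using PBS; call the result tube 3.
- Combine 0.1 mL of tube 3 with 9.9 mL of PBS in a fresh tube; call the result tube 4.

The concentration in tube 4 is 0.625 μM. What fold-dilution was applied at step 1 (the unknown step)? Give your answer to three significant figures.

10.0-fold

Step 1: unknown factor x
Step 2: 50 μL brought to 100 μL → factor 100/50 = 2
Step 3: 2-fold → factor 2
Step 4: 0.1 mL + 9.9 mL = 10 mL total → factor 10/0.1 = 100
Product of known-step factors = 400
Overall factor = 2.50 mM / (0.625 μM) = 4000
x = 4000 / 400 = 10.0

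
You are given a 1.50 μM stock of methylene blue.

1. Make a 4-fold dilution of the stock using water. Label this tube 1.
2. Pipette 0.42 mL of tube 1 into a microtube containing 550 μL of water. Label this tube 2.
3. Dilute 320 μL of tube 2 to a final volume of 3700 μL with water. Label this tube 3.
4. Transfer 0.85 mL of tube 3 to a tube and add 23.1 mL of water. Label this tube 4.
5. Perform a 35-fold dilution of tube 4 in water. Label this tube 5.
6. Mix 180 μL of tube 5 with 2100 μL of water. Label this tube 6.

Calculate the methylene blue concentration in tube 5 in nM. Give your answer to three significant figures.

Step 1: 4-fold → factor 4
Step 2: 0.42 mL + 550 μL = 0.97 mL total → factor 0.97/0.42 = 2.3095
Step 3: 320 μL brought to 3700 μL → factor 3700/320 = 11.562
Step 4: 0.85 mL + 23.1 mL = 23.95 mL total → factor 23.95/0.85 = 28.176
Step 5: 35-fold → factor 35
Dilution factor through tube 5 = 4 × 2.3095 × 11.562 × 28.176 × 35 = 1.0534 × 10^5
[tube 5] = 1.50 μM / 1.0534 × 10^5 = 1.424 × 10^-5 μM = 0.0142 nM

0.0142 nM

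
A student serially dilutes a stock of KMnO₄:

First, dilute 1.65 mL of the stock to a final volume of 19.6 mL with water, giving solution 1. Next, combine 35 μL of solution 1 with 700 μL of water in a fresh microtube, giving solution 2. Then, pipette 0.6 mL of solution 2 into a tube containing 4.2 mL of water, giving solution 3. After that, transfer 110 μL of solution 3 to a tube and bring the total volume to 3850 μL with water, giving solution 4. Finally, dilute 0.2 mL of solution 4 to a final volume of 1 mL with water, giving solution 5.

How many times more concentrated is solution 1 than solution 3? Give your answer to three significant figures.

Step 1: 1.65 mL brought to 19.6 mL → factor 19.6/1.65 = 11.879
Step 2: 35 μL + 700 μL = 735 μL total → factor 735/35 = 21
Step 3: 0.6 mL + 4.2 mL = 4.8 mL total → factor 4.8/0.6 = 8
Dilution factor to solution 1 = 11.879; to solution 3 = 1995.6
[solution 1]/[solution 3] = (factor to solution 3)/(factor to solution 1) = 1995.6/11.879 = 168

168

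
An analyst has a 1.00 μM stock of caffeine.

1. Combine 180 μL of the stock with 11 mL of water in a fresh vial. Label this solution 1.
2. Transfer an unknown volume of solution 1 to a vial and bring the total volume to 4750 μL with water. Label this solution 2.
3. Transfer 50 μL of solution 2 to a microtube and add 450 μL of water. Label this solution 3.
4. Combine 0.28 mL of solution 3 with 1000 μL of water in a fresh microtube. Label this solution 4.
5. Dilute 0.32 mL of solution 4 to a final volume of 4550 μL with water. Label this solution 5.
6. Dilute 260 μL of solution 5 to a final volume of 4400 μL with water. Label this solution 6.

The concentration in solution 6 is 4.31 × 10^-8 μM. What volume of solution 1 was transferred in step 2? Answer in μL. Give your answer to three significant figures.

140 μL

Step 1: 180 μL + 11 mL = 11180 μL total → factor 11180/180 = 62.111
Step 2: v brought to 4750 μL → factor = 4750 μL/v
Step 3: 50 μL + 450 μL = 500 μL total → factor 500/50 = 10
Step 4: 0.28 mL + 1000 μL = 1.28 mL total → factor 1.28/0.28 = 4.5714
Step 5: 0.32 mL brought to 4550 μL → factor 4.55/0.32 = 14.219
Step 6: 260 μL brought to 4400 μL → factor 4400/260 = 16.923
Product of known-step factors = 6.8322 × 10^5
Overall factor = 1.00 μM / (4.31 × 10^-8 μM) = 2.3202 × 10^7
Step-2 factor = 2.3202 × 10^7 / 6.8322 × 10^5 = 33.959
v = 4750 μL / 33.959 = 140 μL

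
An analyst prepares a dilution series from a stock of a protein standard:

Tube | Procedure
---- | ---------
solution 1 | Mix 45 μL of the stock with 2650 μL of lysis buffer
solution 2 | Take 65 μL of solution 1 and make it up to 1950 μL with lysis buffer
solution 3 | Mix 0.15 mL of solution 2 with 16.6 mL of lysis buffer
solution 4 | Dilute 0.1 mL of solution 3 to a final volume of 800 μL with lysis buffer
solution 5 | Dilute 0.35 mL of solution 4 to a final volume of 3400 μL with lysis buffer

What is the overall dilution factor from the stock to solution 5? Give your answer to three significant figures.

1.56 × 10^7

Step 1: 45 μL + 2650 μL = 2695 μL total → factor 2695/45 = 59.889
Step 2: 65 μL brought to 1950 μL → factor 1950/65 = 30
Step 3: 0.15 mL + 16.6 mL = 16.75 mL total → factor 16.75/0.15 = 111.67
Step 4: 0.1 mL brought to 800 μL → factor 0.8/0.1 = 8
Step 5: 0.35 mL brought to 3400 μL → factor 3.4/0.35 = 9.7143
Overall dilution factor = 59.889 × 30 × 111.67 × 8 × 9.7143 = 1.5592 × 10^7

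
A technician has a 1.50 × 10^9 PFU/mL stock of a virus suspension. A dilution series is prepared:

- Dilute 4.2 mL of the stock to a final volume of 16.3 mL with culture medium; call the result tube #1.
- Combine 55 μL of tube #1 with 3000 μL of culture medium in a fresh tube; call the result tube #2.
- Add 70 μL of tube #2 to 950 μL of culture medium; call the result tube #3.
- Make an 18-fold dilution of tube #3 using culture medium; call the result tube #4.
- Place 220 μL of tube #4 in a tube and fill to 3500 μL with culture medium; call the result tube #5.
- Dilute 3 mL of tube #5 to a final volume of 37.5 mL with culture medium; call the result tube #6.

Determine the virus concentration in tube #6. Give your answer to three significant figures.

133 PFU/mL

Step 1: 4.2 mL brought to 16.3 mL → factor 16.3/4.2 = 3.881
Step 2: 55 μL + 3000 μL = 3055 μL total → factor 3055/55 = 55.545
Step 3: 70 μL + 950 μL = 1020 μL total → factor 1020/70 = 14.571
Step 4: 18-fold → factor 18
Step 5: 220 μL brought to 3500 μL → factor 3500/220 = 15.909
Step 6: 3 mL brought to 37.5 mL → factor 37.5/3 = 12.5
Overall dilution factor = 3.881 × 55.545 × 14.571 × 18 × 15.909 × 12.5 = 1.1244 × 10^7
Final = 1.50 × 10^9 PFU/mL / 1.1244 × 10^7 = 133 PFU/mL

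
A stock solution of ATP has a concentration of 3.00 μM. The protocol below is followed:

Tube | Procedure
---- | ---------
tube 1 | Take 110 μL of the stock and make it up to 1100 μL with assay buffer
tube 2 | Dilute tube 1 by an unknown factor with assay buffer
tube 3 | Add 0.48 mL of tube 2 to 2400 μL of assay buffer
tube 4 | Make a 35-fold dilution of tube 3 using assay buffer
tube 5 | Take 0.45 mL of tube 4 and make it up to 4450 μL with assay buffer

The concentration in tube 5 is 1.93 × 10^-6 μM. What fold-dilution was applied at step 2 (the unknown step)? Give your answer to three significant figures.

Step 1: 110 μL brought to 1100 μL → factor 1100/110 = 10
Step 2: unknown factor x
Step 3: 0.48 mL + 2400 μL = 2.88 mL total → factor 2.88/0.48 = 6
Step 4: 35-fold → factor 35
Step 5: 0.45 mL brought to 4450 μL → factor 4.45/0.45 = 9.8889
Product of known-step factors = 20767
Overall factor = 3.00 μM / (1.93 × 10^-6 μM) = 1.5544 × 10^6
x = 1.5544 × 10^6 / 20767 = 74.9

74.9-fold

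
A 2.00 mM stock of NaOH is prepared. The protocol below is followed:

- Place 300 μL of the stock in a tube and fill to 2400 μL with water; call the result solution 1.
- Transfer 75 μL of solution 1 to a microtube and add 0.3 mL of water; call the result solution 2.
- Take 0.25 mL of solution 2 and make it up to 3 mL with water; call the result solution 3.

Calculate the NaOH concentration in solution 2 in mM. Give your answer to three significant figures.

0.0500 mM

Step 1: 300 μL brought to 2400 μL → factor 2400/300 = 8
Step 2: 75 μL + 0.3 mL = 375 μL total → factor 375/75 = 5
Dilution factor through solution 2 = 8 × 5 = 40
[solution 2] = 2.00 mM / 40 = 0.0500 mM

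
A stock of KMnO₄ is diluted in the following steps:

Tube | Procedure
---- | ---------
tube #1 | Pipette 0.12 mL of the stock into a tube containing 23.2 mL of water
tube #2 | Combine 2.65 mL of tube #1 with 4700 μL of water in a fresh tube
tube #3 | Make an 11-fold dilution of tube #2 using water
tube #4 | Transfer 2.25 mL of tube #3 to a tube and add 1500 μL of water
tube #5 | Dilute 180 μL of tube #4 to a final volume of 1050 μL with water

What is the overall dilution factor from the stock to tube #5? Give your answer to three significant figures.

5.76 × 10^4

Step 1: 0.12 mL + 23.2 mL = 23.32 mL total → factor 23.32/0.12 = 194.33
Step 2: 2.65 mL + 4700 μL = 7.35 mL total → factor 7.35/2.65 = 2.7736
Step 3: 11-fold → factor 11
Step 4: 2.25 mL + 1500 μL = 3.75 mL total → factor 3.75/2.25 = 1.6667
Step 5: 180 μL brought to 1050 μL → factor 1050/180 = 5.8333
Overall dilution factor = 194.33 × 2.7736 × 11 × 1.6667 × 5.8333 = 57643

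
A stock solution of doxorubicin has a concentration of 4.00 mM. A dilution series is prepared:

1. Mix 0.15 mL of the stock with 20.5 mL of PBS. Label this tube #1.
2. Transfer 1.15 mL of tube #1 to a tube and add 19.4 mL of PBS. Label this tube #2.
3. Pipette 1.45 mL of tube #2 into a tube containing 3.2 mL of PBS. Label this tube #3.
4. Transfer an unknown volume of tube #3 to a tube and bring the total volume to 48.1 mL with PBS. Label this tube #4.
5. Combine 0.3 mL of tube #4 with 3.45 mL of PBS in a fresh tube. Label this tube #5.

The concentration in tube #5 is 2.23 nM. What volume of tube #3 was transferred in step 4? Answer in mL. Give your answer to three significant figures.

Step 1: 0.15 mL + 20.5 mL = 20.65 mL total → factor 20.65/0.15 = 137.67
Step 2: 1.15 mL + 19.4 mL = 20.55 mL total → factor 20.55/1.15 = 17.87
Step 3: 1.45 mL + 3.2 mL = 4.65 mL total → factor 4.65/1.45 = 3.2069
Step 4: v brought to 48.1 mL → factor = 48.1 mL/v
Step 5: 0.3 mL + 3.45 mL = 3.75 mL total → factor 3.75/0.3 = 12.5
Product of known-step factors = 98614
Overall factor = 4.00 mM / (2.23 nM) = 1.7937 × 10^6
Step-4 factor = 1.7937 × 10^6 / 98614 = 18.189
v = 48.1 mL / 18.189 = 2.64 mL

2.64 mL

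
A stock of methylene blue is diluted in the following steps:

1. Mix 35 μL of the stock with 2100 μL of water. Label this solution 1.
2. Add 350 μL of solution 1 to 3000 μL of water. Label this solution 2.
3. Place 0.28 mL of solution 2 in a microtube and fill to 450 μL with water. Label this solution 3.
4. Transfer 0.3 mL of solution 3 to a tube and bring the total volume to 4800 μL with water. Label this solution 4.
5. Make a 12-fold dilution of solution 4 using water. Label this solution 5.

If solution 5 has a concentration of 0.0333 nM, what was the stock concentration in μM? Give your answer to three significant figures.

6.00 μM

Step 1: 35 μL + 2100 μL = 2135 μL total → factor 2135/35 = 61
Step 2: 350 μL + 3000 μL = 3350 μL total → factor 3350/350 = 9.5714
Step 3: 0.28 mL brought to 450 μL → factor 0.45/0.28 = 1.6071
Step 4: 0.3 mL brought to 4800 μL → factor 4.8/0.3 = 16
Step 5: 12-fold → factor 12
Overall dilution factor = 61 × 9.5714 × 1.6071 × 16 × 12 = 1.8016 × 10^5
Stock = 0.0333 nM × 1.8016 × 10^5 = 5999 nM = 6.00 μM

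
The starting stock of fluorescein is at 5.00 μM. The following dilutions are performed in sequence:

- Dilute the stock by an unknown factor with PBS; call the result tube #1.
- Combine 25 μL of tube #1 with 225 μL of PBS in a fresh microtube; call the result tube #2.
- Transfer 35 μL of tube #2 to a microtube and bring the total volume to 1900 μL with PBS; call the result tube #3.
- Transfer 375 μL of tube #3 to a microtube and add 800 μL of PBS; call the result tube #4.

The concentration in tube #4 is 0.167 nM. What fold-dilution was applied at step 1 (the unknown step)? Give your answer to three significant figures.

17.6-fold

Step 1: unknown factor x
Step 2: 25 μL + 225 μL = 250 μL total → factor 250/25 = 10
Step 3: 35 μL brought to 1900 μL → factor 1900/35 = 54.286
Step 4: 375 μL + 800 μL = 1175 μL total → factor 1175/375 = 3.1333
Product of known-step factors = 1701
Overall factor = 5.00 μM / (0.167 nM) = 29940
x = 29940 / 1701 = 17.6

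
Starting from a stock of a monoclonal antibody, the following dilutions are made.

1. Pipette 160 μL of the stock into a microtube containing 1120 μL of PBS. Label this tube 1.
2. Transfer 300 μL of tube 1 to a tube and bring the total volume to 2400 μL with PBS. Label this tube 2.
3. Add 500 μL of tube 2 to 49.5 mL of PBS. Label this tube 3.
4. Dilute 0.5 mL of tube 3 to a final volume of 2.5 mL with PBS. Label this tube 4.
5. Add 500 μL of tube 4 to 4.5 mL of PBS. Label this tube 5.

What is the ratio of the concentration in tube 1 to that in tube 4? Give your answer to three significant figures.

4.00 × 10^3

Step 1: 160 μL + 1120 μL = 1280 μL total → factor 1280/160 = 8
Step 2: 300 μL brought to 2400 μL → factor 2400/300 = 8
Step 3: 500 μL + 49.5 mL = 50000 μL total → factor 50000/500 = 100
Step 4: 0.5 mL brought to 2.5 mL → factor 2.5/0.5 = 5
Dilution factor to tube 1 = 8; to tube 4 = 32000
[tube 1]/[tube 4] = (factor to tube 4)/(factor to tube 1) = 32000/8 = 4.00 × 10^3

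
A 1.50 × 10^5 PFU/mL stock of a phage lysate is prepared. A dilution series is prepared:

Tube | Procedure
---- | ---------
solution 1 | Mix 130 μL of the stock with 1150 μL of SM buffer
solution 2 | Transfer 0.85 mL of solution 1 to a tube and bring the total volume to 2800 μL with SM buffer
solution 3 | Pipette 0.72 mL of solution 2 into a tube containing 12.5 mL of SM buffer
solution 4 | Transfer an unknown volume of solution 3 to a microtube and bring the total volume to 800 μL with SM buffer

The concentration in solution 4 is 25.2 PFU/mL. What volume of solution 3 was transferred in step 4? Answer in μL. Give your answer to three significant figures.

Step 1: 130 μL + 1150 μL = 1280 μL total → factor 1280/130 = 9.8462
Step 2: 0.85 mL brought to 2800 μL → factor 2.8/0.85 = 3.2941
Step 3: 0.72 mL + 12.5 mL = 13.22 mL total → factor 13.22/0.72 = 18.361
Step 4: v brought to 800 μL → factor = 800 μL/v
Product of known-step factors = 595.53
Overall factor = 1.50 × 10^5 PFU/mL / (25.2 PFU/mL) = 5952.4
Step-4 factor = 5952.4 / 595.53 = 9.9951
v = 800 μL / 9.9951 = 80.0 μL

80.0 μL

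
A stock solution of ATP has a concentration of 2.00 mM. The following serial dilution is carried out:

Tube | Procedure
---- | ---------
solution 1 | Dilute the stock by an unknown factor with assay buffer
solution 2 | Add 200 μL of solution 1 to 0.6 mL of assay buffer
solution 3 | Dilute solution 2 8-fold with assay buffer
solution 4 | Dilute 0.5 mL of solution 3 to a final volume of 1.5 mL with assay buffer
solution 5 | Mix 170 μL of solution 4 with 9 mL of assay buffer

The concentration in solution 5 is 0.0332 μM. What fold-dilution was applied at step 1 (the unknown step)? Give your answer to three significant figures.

11.6-fold

Step 1: unknown factor x
Step 2: 200 μL + 0.6 mL = 800 μL total → factor 800/200 = 4
Step 3: 8-fold → factor 8
Step 4: 0.5 mL brought to 1.5 mL → factor 1.5/0.5 = 3
Step 5: 170 μL + 9 mL = 9170 μL total → factor 9170/170 = 53.941
Product of known-step factors = 5178.4
Overall factor = 2.00 mM / (0.0332 μM) = 60241
x = 60241 / 5178.4 = 11.6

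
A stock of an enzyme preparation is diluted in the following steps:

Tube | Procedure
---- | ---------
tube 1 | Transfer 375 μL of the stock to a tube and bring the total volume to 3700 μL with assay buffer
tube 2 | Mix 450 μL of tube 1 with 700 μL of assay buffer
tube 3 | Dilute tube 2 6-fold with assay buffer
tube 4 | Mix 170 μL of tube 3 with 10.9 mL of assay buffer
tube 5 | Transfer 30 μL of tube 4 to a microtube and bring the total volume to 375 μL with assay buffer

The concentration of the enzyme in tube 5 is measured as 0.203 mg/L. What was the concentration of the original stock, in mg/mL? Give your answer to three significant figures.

Step 1: 375 μL brought to 3700 μL → factor 3700/375 = 9.8667
Step 2: 450 μL + 700 μL = 1150 μL total → factor 1150/450 = 2.5556
Step 3: 6-fold → factor 6
Step 4: 170 μL + 10.9 mL = 11070 μL total → factor 11070/170 = 65.118
Step 5: 30 μL brought to 375 μL → factor 375/30 = 12.5
Overall dilution factor = 9.8667 × 2.5556 × 6 × 65.118 × 12.5 = 1.2314 × 10^5
Stock = 0.203 mg/L × 1.2314 × 10^5 = 2.500 × 10^4 mg/L = 25.0 mg/mL

25.0 mg/mL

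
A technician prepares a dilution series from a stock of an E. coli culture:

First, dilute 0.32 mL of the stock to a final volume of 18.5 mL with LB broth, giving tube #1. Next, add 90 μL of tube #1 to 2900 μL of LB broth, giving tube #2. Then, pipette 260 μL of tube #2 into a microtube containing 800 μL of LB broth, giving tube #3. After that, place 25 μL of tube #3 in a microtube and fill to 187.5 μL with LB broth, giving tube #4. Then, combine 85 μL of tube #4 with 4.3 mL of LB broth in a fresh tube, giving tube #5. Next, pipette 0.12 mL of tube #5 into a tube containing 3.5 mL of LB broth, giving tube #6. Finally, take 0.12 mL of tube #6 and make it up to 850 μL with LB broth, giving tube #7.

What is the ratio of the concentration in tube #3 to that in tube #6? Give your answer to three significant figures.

1.17 × 10^4

Step 1: 0.32 mL brought to 18.5 mL → factor 18.5/0.32 = 57.812
Step 2: 90 μL + 2900 μL = 2990 μL total → factor 2990/90 = 33.222
Step 3: 260 μL + 800 μL = 1060 μL total → factor 1060/260 = 4.0769
Step 4: 25 μL brought to 187.5 μL → factor 187.5/25 = 7.5
Step 5: 85 μL + 4.3 mL = 4385 μL total → factor 4385/85 = 51.588
Step 6: 0.12 mL + 3.5 mL = 3.62 mL total → factor 3.62/0.12 = 30.167
Dilution factor to tube #3 = 7830.4; to tube #6 = 9.1395 × 10^7
[tube #3]/[tube #6] = (factor to tube #6)/(factor to tube #3) = 9.1395 × 10^7/7830.4 = 1.17 × 10^4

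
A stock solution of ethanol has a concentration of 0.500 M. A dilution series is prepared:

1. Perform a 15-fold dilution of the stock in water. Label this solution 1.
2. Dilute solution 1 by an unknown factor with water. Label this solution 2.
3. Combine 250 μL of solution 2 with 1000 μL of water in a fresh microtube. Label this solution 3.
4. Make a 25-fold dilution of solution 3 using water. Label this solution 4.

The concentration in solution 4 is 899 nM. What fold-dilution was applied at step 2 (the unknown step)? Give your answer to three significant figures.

Step 1: 15-fold → factor 15
Step 2: unknown factor x
Step 3: 250 μL + 1000 μL = 1250 μL total → factor 1250/250 = 5
Step 4: 25-fold → factor 25
Product of known-step factors = 1875
Overall factor = 0.500 M / (899 nM) = 5.5617 × 10^5
x = 5.5617 × 10^5 / 1875 = 297

297-fold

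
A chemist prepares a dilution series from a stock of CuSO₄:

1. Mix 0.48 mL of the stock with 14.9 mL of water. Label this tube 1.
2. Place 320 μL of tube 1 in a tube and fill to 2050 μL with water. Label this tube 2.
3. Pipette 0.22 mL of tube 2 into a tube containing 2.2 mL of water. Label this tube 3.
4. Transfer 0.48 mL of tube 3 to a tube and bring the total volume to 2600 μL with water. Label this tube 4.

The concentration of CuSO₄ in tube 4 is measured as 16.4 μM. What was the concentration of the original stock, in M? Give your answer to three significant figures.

0.201 M

Step 1: 0.48 mL + 14.9 mL = 15.38 mL total → factor 15.38/0.48 = 32.042
Step 2: 320 μL brought to 2050 μL → factor 2050/320 = 6.4062
Step 3: 0.22 mL + 2.2 mL = 2.42 mL total → factor 2.42/0.22 = 11
Step 4: 0.48 mL brought to 2600 μL → factor 2.6/0.48 = 5.4167
Overall dilution factor = 32.042 × 6.4062 × 11 × 5.4167 = 12230
Stock = 16.4 μM × 12230 = 2.006 × 10^5 μM = 0.201 M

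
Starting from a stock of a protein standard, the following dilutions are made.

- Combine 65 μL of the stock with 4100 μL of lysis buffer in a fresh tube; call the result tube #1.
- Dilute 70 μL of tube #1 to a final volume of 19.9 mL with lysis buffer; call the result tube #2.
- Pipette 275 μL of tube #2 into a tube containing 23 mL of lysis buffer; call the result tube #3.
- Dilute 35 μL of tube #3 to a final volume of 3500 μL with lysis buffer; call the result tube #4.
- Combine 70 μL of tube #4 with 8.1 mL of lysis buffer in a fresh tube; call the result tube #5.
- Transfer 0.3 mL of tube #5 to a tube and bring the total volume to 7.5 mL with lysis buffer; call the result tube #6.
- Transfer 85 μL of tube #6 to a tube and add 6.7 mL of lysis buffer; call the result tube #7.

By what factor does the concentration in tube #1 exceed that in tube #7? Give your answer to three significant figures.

5.60 × 10^11

Step 1: 65 μL + 4100 μL = 4165 μL total → factor 4165/65 = 64.077
Step 2: 70 μL brought to 19.9 mL → factor 19900/70 = 284.29
Step 3: 275 μL + 23 mL = 23275 μL total → factor 23275/275 = 84.636
Step 4: 35 μL brought to 3500 μL → factor 3500/35 = 100
Step 5: 70 μL + 8.1 mL = 8170 μL total → factor 8170/70 = 116.71
Step 6: 0.3 mL brought to 7.5 mL → factor 7.5/0.3 = 25
Step 7: 85 μL + 6.7 mL = 6785 μL total → factor 6785/85 = 79.824
Dilution factor to tube #1 = 64.077; to tube #7 = 3.5909 × 10^13
[tube #1]/[tube #7] = (factor to tube #7)/(factor to tube #1) = 3.5909 × 10^13/64.077 = 5.60 × 10^11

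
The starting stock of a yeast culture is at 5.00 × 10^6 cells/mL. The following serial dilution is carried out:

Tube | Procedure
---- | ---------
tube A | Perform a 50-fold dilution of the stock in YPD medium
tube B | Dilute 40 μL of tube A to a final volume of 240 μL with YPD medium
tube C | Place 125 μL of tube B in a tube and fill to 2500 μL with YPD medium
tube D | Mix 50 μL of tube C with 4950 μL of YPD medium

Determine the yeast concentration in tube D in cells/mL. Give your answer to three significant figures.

8.33 cells/mL

Step 1: 50-fold → factor 50
Step 2: 40 μL brought to 240 μL → factor 240/40 = 6
Step 3: 125 μL brought to 2500 μL → factor 2500/125 = 20
Step 4: 50 μL + 4950 μL = 5000 μL total → factor 5000/50 = 100
Overall dilution factor = 50 × 6 × 20 × 100 = 6 × 10^5
Final = 5.00 × 10^6 cells/mL / 6 × 10^5 = 8.33 cells/mL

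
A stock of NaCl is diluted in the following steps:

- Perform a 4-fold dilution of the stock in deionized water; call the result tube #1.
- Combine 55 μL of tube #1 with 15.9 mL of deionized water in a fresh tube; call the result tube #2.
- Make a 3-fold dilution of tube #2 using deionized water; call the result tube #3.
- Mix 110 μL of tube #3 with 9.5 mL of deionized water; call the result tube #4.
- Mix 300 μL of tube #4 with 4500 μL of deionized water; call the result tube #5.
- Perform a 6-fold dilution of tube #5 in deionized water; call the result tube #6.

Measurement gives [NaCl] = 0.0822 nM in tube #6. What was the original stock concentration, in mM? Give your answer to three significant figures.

2.40 mM

Step 1: 4-fold → factor 4
Step 2: 55 μL + 15.9 mL = 15955 μL total → factor 15955/55 = 290.09
Step 3: 3-fold → factor 3
Step 4: 110 μL + 9.5 mL = 9610 μL total → factor 9610/110 = 87.364
Step 5: 300 μL + 4500 μL = 4800 μL total → factor 4800/300 = 16
Step 6: 6-fold → factor 6
Overall dilution factor = 4 × 290.09 × 3 × 87.364 × 16 × 6 = 2.9196 × 10^7
Stock = 0.0822 nM × 2.9196 × 10^7 = 2.400 × 10^6 nM = 2.40 mM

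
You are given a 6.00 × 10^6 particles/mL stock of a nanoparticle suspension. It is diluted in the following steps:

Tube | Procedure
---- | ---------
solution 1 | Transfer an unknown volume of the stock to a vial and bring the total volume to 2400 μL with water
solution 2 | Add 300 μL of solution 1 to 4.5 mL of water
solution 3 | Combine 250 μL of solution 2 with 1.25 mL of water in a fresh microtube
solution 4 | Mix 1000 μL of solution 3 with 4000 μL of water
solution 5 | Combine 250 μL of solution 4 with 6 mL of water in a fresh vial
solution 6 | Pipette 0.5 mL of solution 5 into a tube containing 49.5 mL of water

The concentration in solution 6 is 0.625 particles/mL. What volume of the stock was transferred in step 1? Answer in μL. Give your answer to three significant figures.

Step 1: v brought to 2400 μL → factor = 2400 μL/v
Step 2: 300 μL + 4.5 mL = 4800 μL total → factor 4800/300 = 16
Step 3: 250 μL + 1.25 mL = 1500 μL total → factor 1500/250 = 6
Step 4: 1000 μL + 4000 μL = 5000 μL total → factor 5000/1000 = 5
Step 5: 250 μL + 6 mL = 6250 μL total → factor 6250/250 = 25
Step 6: 0.5 mL + 49.5 mL = 50 mL total → factor 50/0.5 = 100
Product of known-step factors = 1.2 × 10^6
Overall factor = 6.00 × 10^6 particles/mL / (0.625 particles/mL) = 9.6 × 10^6
Step-1 factor = 9.6 × 10^6 / 1.2 × 10^6 = 8
v = 2400 μL / 8 = 300 μL

300 μL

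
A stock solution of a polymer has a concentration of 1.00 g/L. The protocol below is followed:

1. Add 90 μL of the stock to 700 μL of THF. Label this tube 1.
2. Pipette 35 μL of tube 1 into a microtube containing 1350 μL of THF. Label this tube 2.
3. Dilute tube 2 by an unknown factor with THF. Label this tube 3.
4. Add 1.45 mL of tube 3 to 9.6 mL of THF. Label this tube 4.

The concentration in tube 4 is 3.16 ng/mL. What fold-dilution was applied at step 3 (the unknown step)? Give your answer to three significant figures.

Step 1: 90 μL + 700 μL = 790 μL total → factor 790/90 = 8.7778
Step 2: 35 μL + 1350 μL = 1385 μL total → factor 1385/35 = 39.571
Step 3: unknown factor x
Step 4: 1.45 mL + 9.6 mL = 11.05 mL total → factor 11.05/1.45 = 7.6207
Product of known-step factors = 2647
Overall factor = 1.00 g/L / (3.16 ng/mL) = 3.1646 × 10^5
x = 3.1646 × 10^5 / 2647 = 120

120-fold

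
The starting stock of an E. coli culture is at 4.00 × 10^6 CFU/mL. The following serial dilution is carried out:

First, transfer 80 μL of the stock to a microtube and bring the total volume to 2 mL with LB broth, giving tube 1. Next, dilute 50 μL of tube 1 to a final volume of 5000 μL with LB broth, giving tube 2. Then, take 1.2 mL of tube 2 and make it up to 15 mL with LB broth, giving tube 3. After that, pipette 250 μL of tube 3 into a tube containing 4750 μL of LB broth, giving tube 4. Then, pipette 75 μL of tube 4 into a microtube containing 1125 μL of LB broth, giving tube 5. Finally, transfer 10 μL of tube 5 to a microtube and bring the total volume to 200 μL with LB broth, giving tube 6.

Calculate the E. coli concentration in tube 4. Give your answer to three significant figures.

Step 1: 80 μL brought to 2 mL → factor 2000/80 = 25
Step 2: 50 μL brought to 5000 μL → factor 5000/50 = 100
Step 3: 1.2 mL brought to 15 mL → factor 15/1.2 = 12.5
Step 4: 250 μL + 4750 μL = 5000 μL total → factor 5000/250 = 20
Dilution factor through tube 4 = 25 × 100 × 12.5 × 20 = 6.25 × 10^5
[tube 4] = 4.00 × 10^6 CFU/mL / 6.25 × 10^5 = 6.40 CFU/mL

6.40 CFU/mL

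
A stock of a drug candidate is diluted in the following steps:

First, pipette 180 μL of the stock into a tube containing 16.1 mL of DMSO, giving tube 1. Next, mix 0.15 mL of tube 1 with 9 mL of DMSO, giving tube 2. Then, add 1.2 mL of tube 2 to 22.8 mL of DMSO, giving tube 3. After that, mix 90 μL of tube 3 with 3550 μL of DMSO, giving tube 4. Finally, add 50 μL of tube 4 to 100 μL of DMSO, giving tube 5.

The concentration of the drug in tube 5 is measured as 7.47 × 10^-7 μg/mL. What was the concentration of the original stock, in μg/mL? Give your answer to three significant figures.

10.0 μg/mL

Step 1: 180 μL + 16.1 mL = 16280 μL total → factor 16280/180 = 90.444
Step 2: 0.15 mL + 9 mL = 9.15 mL total → factor 9.15/0.15 = 61
Step 3: 1.2 mL + 22.8 mL = 24 mL total → factor 24/1.2 = 20
Step 4: 90 μL + 3550 μL = 3640 μL total → factor 3640/90 = 40.444
Step 5: 50 μL + 100 μL = 150 μL total → factor 150/50 = 3
Overall dilution factor = 90.444 × 61 × 20 × 40.444 × 3 = 1.3388 × 10^7
Stock = 7.47 × 10^-7 μg/mL × 1.3388 × 10^7 = 10.0 μg/mL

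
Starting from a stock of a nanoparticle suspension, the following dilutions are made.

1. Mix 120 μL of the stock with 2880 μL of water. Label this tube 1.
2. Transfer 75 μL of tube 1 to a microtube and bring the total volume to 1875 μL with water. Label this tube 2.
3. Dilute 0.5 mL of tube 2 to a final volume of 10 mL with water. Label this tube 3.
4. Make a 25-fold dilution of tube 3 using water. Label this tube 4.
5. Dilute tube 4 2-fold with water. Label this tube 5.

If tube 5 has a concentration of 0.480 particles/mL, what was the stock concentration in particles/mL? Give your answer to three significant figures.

3.00 × 10^5 particles/mL

Step 1: 120 μL + 2880 μL = 3000 μL total → factor 3000/120 = 25
Step 2: 75 μL brought to 1875 μL → factor 1875/75 = 25
Step 3: 0.5 mL brought to 10 mL → factor 10/0.5 = 20
Step 4: 25-fold → factor 25
Step 5: 2-fold → factor 2
Overall dilution factor = 25 × 25 × 20 × 25 × 2 = 6.25 × 10^5
Stock = 0.480 particles/mL × 6.25 × 10^5 = 3.00 × 10^5 particles/mL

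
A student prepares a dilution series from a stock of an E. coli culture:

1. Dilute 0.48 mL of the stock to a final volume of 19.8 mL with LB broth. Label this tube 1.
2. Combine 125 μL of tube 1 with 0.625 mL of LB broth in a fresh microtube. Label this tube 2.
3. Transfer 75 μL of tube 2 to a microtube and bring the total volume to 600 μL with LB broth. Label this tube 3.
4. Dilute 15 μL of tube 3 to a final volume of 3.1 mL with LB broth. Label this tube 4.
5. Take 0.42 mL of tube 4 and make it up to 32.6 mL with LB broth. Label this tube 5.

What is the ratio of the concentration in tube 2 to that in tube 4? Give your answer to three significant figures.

Step 1: 0.48 mL brought to 19.8 mL → factor 19.8/0.48 = 41.25
Step 2: 125 μL + 0.625 mL = 750 μL total → factor 750/125 = 6
Step 3: 75 μL brought to 600 μL → factor 600/75 = 8
Step 4: 15 μL brought to 3.1 mL → factor 3100/15 = 206.67
Dilution factor to tube 2 = 247.5; to tube 4 = 4.092 × 10^5
[tube 2]/[tube 4] = (factor to tube 4)/(factor to tube 2) = 4.092 × 10^5/247.5 = 1.65 × 10^3

1.65 × 10^3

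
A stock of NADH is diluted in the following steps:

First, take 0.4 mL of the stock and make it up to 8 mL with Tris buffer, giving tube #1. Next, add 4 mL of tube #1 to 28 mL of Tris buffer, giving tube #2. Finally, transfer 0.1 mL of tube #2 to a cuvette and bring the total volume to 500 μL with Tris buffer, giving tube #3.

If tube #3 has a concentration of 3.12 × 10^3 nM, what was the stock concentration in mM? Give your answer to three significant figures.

Step 1: 0.4 mL brought to 8 mL → factor 8/0.4 = 20
Step 2: 4 mL + 28 mL = 32 mL total → factor 32/4 = 8
Step 3: 0.1 mL brought to 500 μL → factor 0.5/0.1 = 5
Overall dilution factor = 20 × 8 × 5 = 800
Stock = 3.12 × 10^3 nM × 800 = 2.496 × 10^6 nM = 2.50 mM

2.50 mM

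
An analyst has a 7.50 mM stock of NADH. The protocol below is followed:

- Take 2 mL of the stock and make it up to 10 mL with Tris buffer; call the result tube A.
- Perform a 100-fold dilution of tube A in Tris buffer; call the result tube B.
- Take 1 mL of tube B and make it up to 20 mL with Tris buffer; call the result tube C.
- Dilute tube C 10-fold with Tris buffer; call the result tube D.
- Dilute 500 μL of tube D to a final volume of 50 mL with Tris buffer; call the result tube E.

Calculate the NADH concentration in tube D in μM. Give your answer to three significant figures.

Step 1: 2 mL brought to 10 mL → factor 10/2 = 5
Step 2: 100-fold → factor 100
Step 3: 1 mL brought to 20 mL → factor 20/1 = 20
Step 4: 10-fold → factor 10
Dilution factor through tube D = 5 × 100 × 20 × 10 = 1 × 10^5
[tube D] = 7.50 mM / 1 × 10^5 = 7.500 × 10^-5 mM = 0.0750 μM

0.0750 μM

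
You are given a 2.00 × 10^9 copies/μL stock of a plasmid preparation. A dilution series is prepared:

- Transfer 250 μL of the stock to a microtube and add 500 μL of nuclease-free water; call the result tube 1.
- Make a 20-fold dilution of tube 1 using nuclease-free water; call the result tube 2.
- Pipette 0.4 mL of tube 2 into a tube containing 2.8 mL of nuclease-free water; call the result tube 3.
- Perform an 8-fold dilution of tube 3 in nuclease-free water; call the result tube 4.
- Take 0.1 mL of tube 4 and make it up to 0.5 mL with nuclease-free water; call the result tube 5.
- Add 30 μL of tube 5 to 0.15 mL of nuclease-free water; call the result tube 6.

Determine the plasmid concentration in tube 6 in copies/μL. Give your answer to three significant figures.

1.74 × 10^4 copies/μL

Step 1: 250 μL + 500 μL = 750 μL total → factor 750/250 = 3
Step 2: 20-fold → factor 20
Step 3: 0.4 mL + 2.8 mL = 3.2 mL total → factor 3.2/0.4 = 8
Step 4: 8-fold → factor 8
Step 5: 0.1 mL brought to 0.5 mL → factor 0.5/0.1 = 5
Step 6: 30 μL + 0.15 mL = 180 μL total → factor 180/30 = 6
Overall dilution factor = 3 × 20 × 8 × 8 × 5 × 6 = 1.152 × 10^5
Final = 2.00 × 10^9 copies/μL / 1.152 × 10^5 = 1.74 × 10^4 copies/μL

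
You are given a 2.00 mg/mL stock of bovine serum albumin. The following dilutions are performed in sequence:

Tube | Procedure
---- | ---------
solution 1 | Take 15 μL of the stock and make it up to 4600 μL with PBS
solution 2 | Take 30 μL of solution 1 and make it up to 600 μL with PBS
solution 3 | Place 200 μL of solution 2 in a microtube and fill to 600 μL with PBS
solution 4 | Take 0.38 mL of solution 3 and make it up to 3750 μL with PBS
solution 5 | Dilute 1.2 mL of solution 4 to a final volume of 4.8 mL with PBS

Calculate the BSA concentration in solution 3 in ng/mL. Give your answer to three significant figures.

109 ng/mL

Step 1: 15 μL brought to 4600 μL → factor 4600/15 = 306.67
Step 2: 30 μL brought to 600 μL → factor 600/30 = 20
Step 3: 200 μL brought to 600 μL → factor 600/200 = 3
Dilution factor through solution 3 = 306.67 × 20 × 3 = 18400
[solution 3] = 2.00 mg/mL / 18400 = 0.0001087 mg/mL = 109 ng/mL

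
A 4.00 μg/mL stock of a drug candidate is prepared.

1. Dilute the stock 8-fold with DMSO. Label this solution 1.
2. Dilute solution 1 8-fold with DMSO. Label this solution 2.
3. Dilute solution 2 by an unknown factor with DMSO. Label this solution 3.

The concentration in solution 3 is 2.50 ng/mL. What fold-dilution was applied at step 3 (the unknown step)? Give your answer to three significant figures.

25.0-fold

Step 1: 8-fold → factor 8
Step 2: 8-fold → factor 8
Step 3: unknown factor x
Product of known-step factors = 64
Overall factor = 4.00 μg/mL / (2.50 ng/mL) = 1600
x = 1600 / 64 = 25.0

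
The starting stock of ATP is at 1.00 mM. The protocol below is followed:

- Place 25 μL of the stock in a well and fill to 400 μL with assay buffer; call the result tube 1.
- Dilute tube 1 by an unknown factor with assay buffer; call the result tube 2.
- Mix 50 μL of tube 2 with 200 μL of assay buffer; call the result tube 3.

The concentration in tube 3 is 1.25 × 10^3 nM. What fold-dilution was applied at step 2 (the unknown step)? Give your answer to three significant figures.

Step 1: 25 μL brought to 400 μL → factor 400/25 = 16
Step 2: unknown factor x
Step 3: 50 μL + 200 μL = 250 μL total → factor 250/50 = 5
Product of known-step factors = 80
Overall factor = 1.00 mM / (1.25 × 10^3 nM) = 800
x = 800 / 80 = 10.0

10.0-fold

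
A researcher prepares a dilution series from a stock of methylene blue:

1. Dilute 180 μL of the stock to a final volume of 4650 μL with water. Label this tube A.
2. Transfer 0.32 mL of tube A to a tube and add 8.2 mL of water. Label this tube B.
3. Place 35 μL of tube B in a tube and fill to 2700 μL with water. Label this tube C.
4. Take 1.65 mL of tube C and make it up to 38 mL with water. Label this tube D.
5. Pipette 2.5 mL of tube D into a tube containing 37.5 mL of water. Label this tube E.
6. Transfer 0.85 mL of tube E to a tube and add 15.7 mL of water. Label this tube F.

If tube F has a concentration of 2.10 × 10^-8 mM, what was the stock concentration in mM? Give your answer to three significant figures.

Step 1: 180 μL brought to 4650 μL → factor 4650/180 = 25.833
Step 2: 0.32 mL + 8.2 mL = 8.52 mL total → factor 8.52/0.32 = 26.625
Step 3: 35 μL brought to 2700 μL → factor 2700/35 = 77.143
Step 4: 1.65 mL brought to 38 mL → factor 38/1.65 = 23.03
Step 5: 2.5 mL + 37.5 mL = 40 mL total → factor 40/2.5 = 16
Step 6: 0.85 mL + 15.7 mL = 16.55 mL total → factor 16.55/0.85 = 19.471
Overall dilution factor = 25.833 × 26.625 × 77.143 × 23.03 × 16 × 19.471 = 3.8068 × 10^8
Stock = 2.10 × 10^-8 mM × 3.8068 × 10^8 = 7.99 mM

7.99 mM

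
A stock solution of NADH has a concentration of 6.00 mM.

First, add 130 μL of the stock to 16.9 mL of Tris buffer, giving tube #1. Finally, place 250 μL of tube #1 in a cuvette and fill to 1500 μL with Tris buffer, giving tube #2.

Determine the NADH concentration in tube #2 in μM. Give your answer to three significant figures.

7.63 μM

Step 1: 130 μL + 16.9 mL = 17030 μL total → factor 17030/130 = 131
Step 2: 250 μL brought to 1500 μL → factor 1500/250 = 6
Overall dilution factor = 131 × 6 = 786
Final = 6.00 mM / 786 = 0.007634 mM = 7.63 μM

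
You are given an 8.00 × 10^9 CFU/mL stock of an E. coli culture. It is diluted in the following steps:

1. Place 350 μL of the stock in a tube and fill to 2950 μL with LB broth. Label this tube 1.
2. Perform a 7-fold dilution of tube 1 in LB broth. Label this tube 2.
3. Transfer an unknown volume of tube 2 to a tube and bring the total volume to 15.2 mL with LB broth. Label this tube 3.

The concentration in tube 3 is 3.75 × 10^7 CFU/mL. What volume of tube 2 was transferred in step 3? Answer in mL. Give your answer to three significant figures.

4.20 mL

Step 1: 350 μL brought to 2950 μL → factor 2950/350 = 8.4286
Step 2: 7-fold → factor 7
Step 3: v brought to 15.2 mL → factor = 15.2 mL/v
Product of known-step factors = 59
Overall factor = 8.00 × 10^9 CFU/mL / (3.75 × 10^7 CFU/mL) = 213.33
Step-3 factor = 213.33 / 59 = 3.6158
v = 15.2 mL / 3.6158 = 4.20 mL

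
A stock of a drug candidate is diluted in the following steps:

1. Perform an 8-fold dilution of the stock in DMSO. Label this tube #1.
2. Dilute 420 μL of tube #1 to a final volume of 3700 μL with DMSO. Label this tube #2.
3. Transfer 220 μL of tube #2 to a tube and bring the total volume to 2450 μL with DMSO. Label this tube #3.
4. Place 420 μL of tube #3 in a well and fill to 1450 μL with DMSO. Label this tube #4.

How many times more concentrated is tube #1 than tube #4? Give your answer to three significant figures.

Step 1: 8-fold → factor 8
Step 2: 420 μL brought to 3700 μL → factor 3700/420 = 8.8095
Step 3: 220 μL brought to 2450 μL → factor 2450/220 = 11.136
Step 4: 420 μL brought to 1450 μL → factor 1450/420 = 3.4524
Dilution factor to tube #1 = 8; to tube #4 = 2709.6
[tube #1]/[tube #4] = (factor to tube #4)/(factor to tube #1) = 2709.6/8 = 339

339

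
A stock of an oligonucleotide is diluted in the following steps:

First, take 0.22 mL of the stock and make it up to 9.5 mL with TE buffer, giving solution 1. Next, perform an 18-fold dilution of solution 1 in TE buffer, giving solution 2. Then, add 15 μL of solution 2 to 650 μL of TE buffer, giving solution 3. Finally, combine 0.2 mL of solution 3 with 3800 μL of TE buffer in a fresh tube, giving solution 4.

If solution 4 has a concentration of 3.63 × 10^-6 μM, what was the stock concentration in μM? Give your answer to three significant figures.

Step 1: 0.22 mL brought to 9.5 mL → factor 9.5/0.22 = 43.182
Step 2: 18-fold → factor 18
Step 3: 15 μL + 650 μL = 665 μL total → factor 665/15 = 44.333
Step 4: 0.2 mL + 3800 μL = 4 mL total → factor 4/0.2 = 20
Overall dilution factor = 43.182 × 18 × 44.333 × 20 = 6.8918 × 10^5
Stock = 3.63 × 10^-6 μM × 6.8918 × 10^5 = 2.50 μM

2.50 μM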